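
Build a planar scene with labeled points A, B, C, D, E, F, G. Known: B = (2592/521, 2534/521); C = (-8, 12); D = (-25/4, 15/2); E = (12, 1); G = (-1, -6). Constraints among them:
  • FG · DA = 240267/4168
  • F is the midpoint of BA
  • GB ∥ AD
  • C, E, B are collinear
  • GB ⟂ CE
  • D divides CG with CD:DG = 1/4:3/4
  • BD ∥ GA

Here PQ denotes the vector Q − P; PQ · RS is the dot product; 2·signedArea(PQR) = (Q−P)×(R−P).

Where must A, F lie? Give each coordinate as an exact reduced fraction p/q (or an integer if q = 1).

1. A_x = -25477/2084  [GB ∥ AD ∩ BD ∥ GA]
2. A_y = -3505/1042  [GB ∥ AD ∩ BD ∥ GA]
   → A = (-25477/2084, -3505/1042)
3. F_x = -29/8  [F is the midpoint of BA]
4. F_y = 3/4  [F is the midpoint of BA]
   → F = (-29/8, 3/4)

A = (-25477/2084, -3505/1042)
F = (-29/8, 3/4)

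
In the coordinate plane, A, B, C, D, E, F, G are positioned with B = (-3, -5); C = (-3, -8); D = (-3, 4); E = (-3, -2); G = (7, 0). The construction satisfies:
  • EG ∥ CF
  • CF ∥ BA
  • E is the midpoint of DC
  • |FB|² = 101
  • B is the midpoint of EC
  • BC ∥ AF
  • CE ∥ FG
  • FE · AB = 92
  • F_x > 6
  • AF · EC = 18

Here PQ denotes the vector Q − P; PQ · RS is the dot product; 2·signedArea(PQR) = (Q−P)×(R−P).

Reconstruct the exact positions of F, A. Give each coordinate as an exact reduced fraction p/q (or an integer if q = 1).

A = (7, -3)
F = (7, -6)

1. F_x = 7  [CE ∥ FG ∩ EG ∥ CF]
2. F_y = -6  [CE ∥ FG ∩ EG ∥ CF]
   → F = (7, -6)
3. A_x = 7  [BC ∥ AF ∩ CF ∥ BA]
4. A_y = -3  [BC ∥ AF ∩ CF ∥ BA]
   → A = (7, -3)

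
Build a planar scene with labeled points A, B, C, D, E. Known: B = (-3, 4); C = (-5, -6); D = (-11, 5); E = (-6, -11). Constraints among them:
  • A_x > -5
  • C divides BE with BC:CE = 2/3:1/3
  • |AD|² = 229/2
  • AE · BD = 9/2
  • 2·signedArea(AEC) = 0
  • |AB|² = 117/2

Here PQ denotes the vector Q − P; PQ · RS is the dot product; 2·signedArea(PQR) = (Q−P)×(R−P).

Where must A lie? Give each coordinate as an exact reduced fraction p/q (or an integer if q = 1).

1. A_x = -9/2  [2·signedArea(AEC) = 0 ∩ AE · BD = 9/2]
2. A_y = -7/2  [2·signedArea(AEC) = 0 ∩ AE · BD = 9/2]
   → A = (-9/2, -7/2)

A = (-9/2, -7/2)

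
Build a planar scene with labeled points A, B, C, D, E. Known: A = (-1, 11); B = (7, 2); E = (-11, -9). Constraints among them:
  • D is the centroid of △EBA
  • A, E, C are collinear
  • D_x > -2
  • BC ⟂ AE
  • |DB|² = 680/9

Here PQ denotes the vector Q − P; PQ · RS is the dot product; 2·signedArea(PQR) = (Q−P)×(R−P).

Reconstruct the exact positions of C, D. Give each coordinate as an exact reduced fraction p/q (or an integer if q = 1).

1. C_x = -3  [A, E, C are collinear ∩ BC ⟂ AE]
2. C_y = 7  [A, E, C are collinear ∩ BC ⟂ AE]
   → C = (-3, 7)
3. D_x = -5/3  [D is the centroid of △EBA]
4. D_y = 4/3  [D is the centroid of △EBA]
   → D = (-5/3, 4/3)

C = (-3, 7)
D = (-5/3, 4/3)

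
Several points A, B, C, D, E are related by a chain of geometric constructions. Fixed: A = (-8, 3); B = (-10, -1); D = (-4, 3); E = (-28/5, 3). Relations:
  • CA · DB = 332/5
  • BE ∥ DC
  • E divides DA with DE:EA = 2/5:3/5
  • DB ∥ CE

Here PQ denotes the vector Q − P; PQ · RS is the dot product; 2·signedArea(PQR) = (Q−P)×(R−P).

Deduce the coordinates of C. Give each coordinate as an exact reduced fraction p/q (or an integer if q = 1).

C = (2/5, 7)

1. C_x = 2/5  [DB ∥ CE ∩ BE ∥ DC]
2. C_y = 7  [DB ∥ CE ∩ BE ∥ DC]
   → C = (2/5, 7)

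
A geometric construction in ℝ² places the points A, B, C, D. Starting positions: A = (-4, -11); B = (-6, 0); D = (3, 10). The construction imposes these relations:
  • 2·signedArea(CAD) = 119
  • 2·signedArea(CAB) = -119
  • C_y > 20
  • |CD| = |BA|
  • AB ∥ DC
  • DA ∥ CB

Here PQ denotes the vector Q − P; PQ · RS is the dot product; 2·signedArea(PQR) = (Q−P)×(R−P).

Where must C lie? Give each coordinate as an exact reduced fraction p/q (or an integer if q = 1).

1. C_x = 1  [DA ∥ CB ∩ AB ∥ DC]
2. C_y = 21  [DA ∥ CB ∩ AB ∥ DC]
   → C = (1, 21)

C = (1, 21)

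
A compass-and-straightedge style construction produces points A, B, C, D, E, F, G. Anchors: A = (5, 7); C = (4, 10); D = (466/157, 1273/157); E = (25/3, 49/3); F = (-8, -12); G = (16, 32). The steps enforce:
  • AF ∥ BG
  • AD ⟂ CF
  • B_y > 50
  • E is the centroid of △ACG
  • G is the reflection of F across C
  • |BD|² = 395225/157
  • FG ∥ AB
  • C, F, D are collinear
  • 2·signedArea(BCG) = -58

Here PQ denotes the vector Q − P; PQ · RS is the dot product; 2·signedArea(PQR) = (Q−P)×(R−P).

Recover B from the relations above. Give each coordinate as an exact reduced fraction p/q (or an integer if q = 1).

1. B_x = 29  [AF ∥ BG ∩ FG ∥ AB]
2. B_y = 51  [AF ∥ BG ∩ FG ∥ AB]
   → B = (29, 51)

B = (29, 51)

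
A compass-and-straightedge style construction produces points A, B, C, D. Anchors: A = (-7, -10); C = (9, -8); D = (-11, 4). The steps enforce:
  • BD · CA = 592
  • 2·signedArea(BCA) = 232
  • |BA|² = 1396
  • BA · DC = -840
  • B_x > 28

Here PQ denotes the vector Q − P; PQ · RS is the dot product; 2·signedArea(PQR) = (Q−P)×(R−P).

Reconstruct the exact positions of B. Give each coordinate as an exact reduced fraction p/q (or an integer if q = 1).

B = (29, -20)

1. B_x = 29  [2·signedArea(BCA) = 232 ∩ BD · CA = 592]
2. B_y = -20  [2·signedArea(BCA) = 232 ∩ BD · CA = 592]
   → B = (29, -20)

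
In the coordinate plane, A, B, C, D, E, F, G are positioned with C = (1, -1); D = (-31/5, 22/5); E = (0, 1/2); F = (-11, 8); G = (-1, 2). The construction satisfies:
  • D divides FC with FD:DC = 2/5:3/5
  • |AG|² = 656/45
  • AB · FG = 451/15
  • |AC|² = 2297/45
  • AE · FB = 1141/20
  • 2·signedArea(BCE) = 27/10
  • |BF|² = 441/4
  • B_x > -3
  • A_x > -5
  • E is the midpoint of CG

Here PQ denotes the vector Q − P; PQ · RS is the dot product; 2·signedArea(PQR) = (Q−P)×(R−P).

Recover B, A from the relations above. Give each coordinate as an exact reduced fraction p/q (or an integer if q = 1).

1. B_x = -13/5  [line -3/2·x + -1·y + -11/5 = 0 ∩ |BF|² = 441/4]
2. B_y = 17/10  [line -3/2·x + -1·y + -11/5 = 0 ∩ |BF|² = 441/4]
   → B = (-13/5, 17/10)
3. A_x = -67/15  [AB · FG = 451/15 ∩ AE · FB = 1141/20]
4. A_y = 18/5  [AB · FG = 451/15 ∩ AE · FB = 1141/20]
   → A = (-67/15, 18/5)

A = (-67/15, 18/5)
B = (-13/5, 17/10)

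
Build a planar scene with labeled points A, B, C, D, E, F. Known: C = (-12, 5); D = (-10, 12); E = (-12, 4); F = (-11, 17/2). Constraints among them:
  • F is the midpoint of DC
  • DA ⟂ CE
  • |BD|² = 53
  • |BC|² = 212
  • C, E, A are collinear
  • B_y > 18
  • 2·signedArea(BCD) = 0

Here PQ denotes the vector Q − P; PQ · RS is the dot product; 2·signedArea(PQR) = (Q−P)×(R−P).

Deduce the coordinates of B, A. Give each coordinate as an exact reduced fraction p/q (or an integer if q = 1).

1. B_x = -8  [line -7·x + 2·y + -94 = 0 ∩ |BD|² = 53]
2. B_y = 19  [line -7·x + 2·y + -94 = 0 ∩ |BD|² = 53]
   → B = (-8, 19)
3. A_x = -12  [C, E, A are collinear ∩ DA ⟂ CE]
4. A_y = 12  [C, E, A are collinear ∩ DA ⟂ CE]
   → A = (-12, 12)

A = (-12, 12)
B = (-8, 19)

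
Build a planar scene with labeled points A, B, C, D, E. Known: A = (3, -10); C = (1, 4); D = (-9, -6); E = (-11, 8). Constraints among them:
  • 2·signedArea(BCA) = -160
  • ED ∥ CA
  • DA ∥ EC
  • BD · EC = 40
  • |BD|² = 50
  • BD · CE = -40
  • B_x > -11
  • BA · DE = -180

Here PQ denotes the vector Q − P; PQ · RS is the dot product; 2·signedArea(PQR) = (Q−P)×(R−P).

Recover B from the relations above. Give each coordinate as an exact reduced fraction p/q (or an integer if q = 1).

B = (-10, 1)

1. B_x = -10  [BA · DE = -180 ∩ BD · CE = -40]
2. B_y = 1  [BA · DE = -180 ∩ BD · CE = -40]
   → B = (-10, 1)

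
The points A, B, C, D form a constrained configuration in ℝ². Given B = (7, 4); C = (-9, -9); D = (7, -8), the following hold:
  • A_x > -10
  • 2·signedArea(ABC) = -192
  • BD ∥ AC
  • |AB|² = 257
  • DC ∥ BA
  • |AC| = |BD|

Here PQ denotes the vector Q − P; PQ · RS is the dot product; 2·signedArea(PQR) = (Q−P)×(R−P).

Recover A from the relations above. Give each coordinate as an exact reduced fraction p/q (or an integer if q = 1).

1. A_x = -9  [BD ∥ AC ∩ DC ∥ BA]
2. A_y = 3  [BD ∥ AC ∩ DC ∥ BA]
   → A = (-9, 3)

A = (-9, 3)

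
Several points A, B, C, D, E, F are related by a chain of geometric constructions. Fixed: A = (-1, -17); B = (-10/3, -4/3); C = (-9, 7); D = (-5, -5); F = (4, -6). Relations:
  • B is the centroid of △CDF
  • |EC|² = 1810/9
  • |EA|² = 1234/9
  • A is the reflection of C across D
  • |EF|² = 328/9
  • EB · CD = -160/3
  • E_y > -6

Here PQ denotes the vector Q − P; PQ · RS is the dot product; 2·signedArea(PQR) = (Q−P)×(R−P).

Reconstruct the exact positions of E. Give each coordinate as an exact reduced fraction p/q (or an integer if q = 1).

1. E_x = -2  [line -4·x + 12·y + 56 = 0 ∩ |EC|² = 1810/9]
2. E_y = -16/3  [line -4·x + 12·y + 56 = 0 ∩ |EC|² = 1810/9]
   → E = (-2, -16/3)

E = (-2, -16/3)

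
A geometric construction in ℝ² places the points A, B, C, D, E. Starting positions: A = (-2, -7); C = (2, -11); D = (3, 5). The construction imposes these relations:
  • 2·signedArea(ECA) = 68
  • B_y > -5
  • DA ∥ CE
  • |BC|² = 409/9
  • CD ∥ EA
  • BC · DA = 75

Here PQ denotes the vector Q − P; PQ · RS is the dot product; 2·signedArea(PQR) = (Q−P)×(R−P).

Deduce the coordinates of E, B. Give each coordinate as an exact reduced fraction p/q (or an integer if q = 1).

1. E_x = -3  [CD ∥ EA ∩ DA ∥ CE]
2. E_y = -23  [CD ∥ EA ∩ DA ∥ CE]
   → E = (-3, -23)
3. B_x = 1  [line 5·x + 12·y + 47 = 0 ∩ |BC|² = 409/9]
4. B_y = -13/3  [line 5·x + 12·y + 47 = 0 ∩ |BC|² = 409/9]
   → B = (1, -13/3)

B = (1, -13/3)
E = (-3, -23)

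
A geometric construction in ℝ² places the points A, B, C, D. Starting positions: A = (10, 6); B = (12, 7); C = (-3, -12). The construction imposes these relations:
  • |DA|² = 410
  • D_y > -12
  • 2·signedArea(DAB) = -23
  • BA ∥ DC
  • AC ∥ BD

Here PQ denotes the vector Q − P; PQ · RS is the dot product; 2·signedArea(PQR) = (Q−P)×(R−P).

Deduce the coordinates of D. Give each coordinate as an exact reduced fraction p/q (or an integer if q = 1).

1. D_x = -1  [BA ∥ DC ∩ AC ∥ BD]
2. D_y = -11  [BA ∥ DC ∩ AC ∥ BD]
   → D = (-1, -11)

D = (-1, -11)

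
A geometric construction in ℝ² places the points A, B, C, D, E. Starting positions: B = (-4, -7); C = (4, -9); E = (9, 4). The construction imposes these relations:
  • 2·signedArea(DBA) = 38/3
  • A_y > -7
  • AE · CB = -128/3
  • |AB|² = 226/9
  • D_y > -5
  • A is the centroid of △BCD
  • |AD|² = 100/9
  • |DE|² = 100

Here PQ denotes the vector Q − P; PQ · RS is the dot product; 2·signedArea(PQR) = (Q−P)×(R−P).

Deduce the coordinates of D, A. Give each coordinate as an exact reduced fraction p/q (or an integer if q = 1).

1. A_x = 1  [line 8·x + -2·y + -64/3 = 0 ∩ |AB|² = 226/9]
2. A_y = -20/3  [line 8·x + -2·y + -64/3 = 0 ∩ |AB|² = 226/9]
   → A = (1, -20/3)
3. D_x = 3  [2·signedArea(DBA) = 38/3 ∩ A is the centroid of △BCD]
4. D_y = -4  [2·signedArea(DBA) = 38/3 ∩ A is the centroid of △BCD]
   → D = (3, -4)

A = (1, -20/3)
D = (3, -4)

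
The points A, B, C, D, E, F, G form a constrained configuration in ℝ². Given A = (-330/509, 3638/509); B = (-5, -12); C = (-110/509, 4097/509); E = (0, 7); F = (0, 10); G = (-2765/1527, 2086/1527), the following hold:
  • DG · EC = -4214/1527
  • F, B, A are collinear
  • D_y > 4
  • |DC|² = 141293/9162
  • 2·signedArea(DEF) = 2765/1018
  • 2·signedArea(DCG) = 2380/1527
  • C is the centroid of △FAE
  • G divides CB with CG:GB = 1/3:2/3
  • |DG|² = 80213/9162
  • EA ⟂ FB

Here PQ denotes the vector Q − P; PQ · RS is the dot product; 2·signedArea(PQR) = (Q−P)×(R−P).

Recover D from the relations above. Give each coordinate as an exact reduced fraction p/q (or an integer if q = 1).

D = (-2765/3054, 12775/3054)

1. D_x = -2765/3054  [2·signedArea(DEF) = 2765/1018 ∩ 2·signedArea(DCG) = 2380/1527]
2. D_y = 12775/3054  [2·signedArea(DEF) = 2765/1018 ∩ 2·signedArea(DCG) = 2380/1527]
   → D = (-2765/3054, 12775/3054)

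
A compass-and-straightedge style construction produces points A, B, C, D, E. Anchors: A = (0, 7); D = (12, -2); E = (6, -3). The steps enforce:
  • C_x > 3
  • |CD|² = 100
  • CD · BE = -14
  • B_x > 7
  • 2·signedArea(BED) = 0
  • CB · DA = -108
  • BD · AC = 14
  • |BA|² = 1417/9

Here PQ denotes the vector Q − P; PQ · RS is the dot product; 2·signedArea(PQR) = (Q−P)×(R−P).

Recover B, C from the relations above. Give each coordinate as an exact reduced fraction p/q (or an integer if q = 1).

B = (8, -8/3)
C = (4, 4)

1. B_x = 8  [line -1·x + 6·y + 24 = 0 ∩ |BA|² = 1417/9]
2. B_y = -8/3  [line -1·x + 6·y + 24 = 0 ∩ |BA|² = 1417/9]
   → B = (8, -8/3)
3. C_x = 4  [CD · BE = -14 ∩ CB · DA = -108]
4. C_y = 4  [CD · BE = -14 ∩ CB · DA = -108]
   → C = (4, 4)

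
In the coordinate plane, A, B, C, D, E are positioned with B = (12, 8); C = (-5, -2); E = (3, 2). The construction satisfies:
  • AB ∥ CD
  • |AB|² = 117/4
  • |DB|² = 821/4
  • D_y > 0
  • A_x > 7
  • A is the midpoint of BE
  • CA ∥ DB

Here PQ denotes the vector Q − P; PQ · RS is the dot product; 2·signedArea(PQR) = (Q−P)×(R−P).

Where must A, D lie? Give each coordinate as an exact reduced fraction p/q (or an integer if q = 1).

1. A_x = 15/2  [A is the midpoint of BE]
2. A_y = 5  [A is the midpoint of BE]
   → A = (15/2, 5)
3. D_x = -1/2  [CA ∥ DB ∩ AB ∥ CD]
4. D_y = 1  [CA ∥ DB ∩ AB ∥ CD]
   → D = (-1/2, 1)

A = (15/2, 5)
D = (-1/2, 1)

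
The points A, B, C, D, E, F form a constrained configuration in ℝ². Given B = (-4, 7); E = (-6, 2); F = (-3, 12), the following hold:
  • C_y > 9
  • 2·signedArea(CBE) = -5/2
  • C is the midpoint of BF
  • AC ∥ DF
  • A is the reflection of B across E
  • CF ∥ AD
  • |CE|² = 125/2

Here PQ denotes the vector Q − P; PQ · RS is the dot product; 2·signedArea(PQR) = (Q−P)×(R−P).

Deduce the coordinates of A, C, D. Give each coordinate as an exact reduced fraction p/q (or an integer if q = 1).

1. A_x = -8  [A is the reflection of B across E]
2. A_y = -3  [A is the reflection of B across E]
   → A = (-8, -3)
3. C_x = -7/2  [C is the midpoint of BF]
4. C_y = 19/2  [C is the midpoint of BF]
   → C = (-7/2, 19/2)
5. D_x = -15/2  [AC ∥ DF ∩ CF ∥ AD]
6. D_y = -1/2  [AC ∥ DF ∩ CF ∥ AD]
   → D = (-15/2, -1/2)

A = (-8, -3)
C = (-7/2, 19/2)
D = (-15/2, -1/2)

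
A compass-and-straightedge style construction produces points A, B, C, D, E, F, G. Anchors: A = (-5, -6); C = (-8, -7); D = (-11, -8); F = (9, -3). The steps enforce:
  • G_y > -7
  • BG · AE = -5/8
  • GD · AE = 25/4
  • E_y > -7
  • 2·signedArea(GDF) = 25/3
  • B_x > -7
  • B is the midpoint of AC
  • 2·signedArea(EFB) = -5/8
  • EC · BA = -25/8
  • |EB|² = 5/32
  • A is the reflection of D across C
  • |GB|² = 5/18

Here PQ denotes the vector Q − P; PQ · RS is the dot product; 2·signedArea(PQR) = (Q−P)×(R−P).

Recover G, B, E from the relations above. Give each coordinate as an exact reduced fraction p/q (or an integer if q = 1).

B = (-13/2, -13/2)
E = (-49/8, -51/8)
G = (-6, -19/3)

1. B_x = -13/2  [B is the midpoint of AC]
2. B_y = -13/2  [B is the midpoint of AC]
   → B = (-13/2, -13/2)
3. E_x = -49/8  [2·signedArea(EFB) = -5/8 ∩ EC · BA = -25/8]
4. E_y = -51/8  [2·signedArea(EFB) = -5/8 ∩ EC · BA = -25/8]
   → E = (-49/8, -51/8)
5. G_x = -6  [GD · AE = 25/4 ∩ 2·signedArea(GDF) = 25/3]
6. G_y = -19/3  [GD · AE = 25/4 ∩ 2·signedArea(GDF) = 25/3]
   → G = (-6, -19/3)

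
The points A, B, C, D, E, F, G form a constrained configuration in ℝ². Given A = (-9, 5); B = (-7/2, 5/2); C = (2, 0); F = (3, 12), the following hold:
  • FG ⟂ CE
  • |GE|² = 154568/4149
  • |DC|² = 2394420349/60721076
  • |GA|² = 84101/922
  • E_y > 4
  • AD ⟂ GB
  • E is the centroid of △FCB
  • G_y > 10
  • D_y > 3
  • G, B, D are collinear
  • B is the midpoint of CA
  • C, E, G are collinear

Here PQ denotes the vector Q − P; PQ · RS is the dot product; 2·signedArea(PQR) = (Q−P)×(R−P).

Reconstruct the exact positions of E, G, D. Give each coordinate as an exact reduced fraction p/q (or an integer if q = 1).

1. E_x = 1/2  [E is the centroid of △FCB]
2. E_y = 29/6  [E is the centroid of △FCB]
   → E = (1/2, 29/6)
3. G_x = -1207/922  [C, E, G are collinear ∩ FG ⟂ CE]
4. G_y = 9831/922  [C, E, G are collinear ∩ FG ⟂ CE]
   → G = (-1207/922, 9831/922)
5. D_x = -98479833/30360538  [G, B, D are collinear ∩ AD ⟂ GB]
6. D_y = 52447630/15180269  [G, B, D are collinear ∩ AD ⟂ GB]
   → D = (-98479833/30360538, 52447630/15180269)

D = (-98479833/30360538, 52447630/15180269)
E = (1/2, 29/6)
G = (-1207/922, 9831/922)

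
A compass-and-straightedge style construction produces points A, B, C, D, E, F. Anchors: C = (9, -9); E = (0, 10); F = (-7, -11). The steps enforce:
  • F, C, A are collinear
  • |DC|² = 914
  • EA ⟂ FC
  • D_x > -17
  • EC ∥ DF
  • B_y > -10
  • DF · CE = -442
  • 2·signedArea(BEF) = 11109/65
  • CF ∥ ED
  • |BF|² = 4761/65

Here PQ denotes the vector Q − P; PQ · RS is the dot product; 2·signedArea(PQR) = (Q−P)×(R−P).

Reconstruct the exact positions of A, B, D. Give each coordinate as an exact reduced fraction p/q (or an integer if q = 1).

1. A_x = 161/65  [F, C, A are collinear ∩ EA ⟂ FC]
2. A_y = -638/65  [F, C, A are collinear ∩ EA ⟂ FC]
   → A = (161/65, -638/65)
3. B_x = 97/65  [line 21·x + -7·y + -6559/65 = 0 ∩ |BF|² = 4761/65]
4. B_y = -646/65  [line 21·x + -7·y + -6559/65 = 0 ∩ |BF|² = 4761/65]
   → B = (97/65, -646/65)
5. D_x = -16  [EC ∥ DF ∩ CF ∥ ED]
6. D_y = 8  [EC ∥ DF ∩ CF ∥ ED]
   → D = (-16, 8)

A = (161/65, -638/65)
B = (97/65, -646/65)
D = (-16, 8)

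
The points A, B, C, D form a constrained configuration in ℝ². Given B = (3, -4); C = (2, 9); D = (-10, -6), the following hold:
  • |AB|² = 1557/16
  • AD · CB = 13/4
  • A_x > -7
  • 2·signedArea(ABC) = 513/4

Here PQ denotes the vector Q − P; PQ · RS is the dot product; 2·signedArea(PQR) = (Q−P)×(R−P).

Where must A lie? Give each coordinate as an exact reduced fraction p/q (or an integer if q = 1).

A = (-27/4, -11/2)

1. A_x = -27/4  [AD · CB = 13/4 ∩ 2·signedArea(ABC) = 513/4]
2. A_y = -11/2  [AD · CB = 13/4 ∩ 2·signedArea(ABC) = 513/4]
   → A = (-27/4, -11/2)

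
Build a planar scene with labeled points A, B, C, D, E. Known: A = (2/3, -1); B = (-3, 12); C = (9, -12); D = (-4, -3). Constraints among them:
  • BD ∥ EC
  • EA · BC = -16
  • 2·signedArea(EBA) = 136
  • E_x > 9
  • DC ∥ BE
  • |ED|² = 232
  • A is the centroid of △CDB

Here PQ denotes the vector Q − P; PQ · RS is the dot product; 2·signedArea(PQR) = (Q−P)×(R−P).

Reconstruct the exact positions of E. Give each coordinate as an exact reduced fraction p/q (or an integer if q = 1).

1. E_x = 10  [BD ∥ EC ∩ DC ∥ BE]
2. E_y = 3  [BD ∥ EC ∩ DC ∥ BE]
   → E = (10, 3)

E = (10, 3)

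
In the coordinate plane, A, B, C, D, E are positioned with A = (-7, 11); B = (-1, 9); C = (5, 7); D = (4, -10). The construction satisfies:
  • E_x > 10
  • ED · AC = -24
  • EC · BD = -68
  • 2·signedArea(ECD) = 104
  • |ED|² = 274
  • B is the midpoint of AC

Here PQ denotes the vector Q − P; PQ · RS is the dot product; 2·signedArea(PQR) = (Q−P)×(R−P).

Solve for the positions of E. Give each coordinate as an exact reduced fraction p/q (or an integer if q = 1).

1. E_x = 11  [ED · AC = -24 ∩ 2·signedArea(ECD) = 104]
2. E_y = 5  [ED · AC = -24 ∩ 2·signedArea(ECD) = 104]
   → E = (11, 5)

E = (11, 5)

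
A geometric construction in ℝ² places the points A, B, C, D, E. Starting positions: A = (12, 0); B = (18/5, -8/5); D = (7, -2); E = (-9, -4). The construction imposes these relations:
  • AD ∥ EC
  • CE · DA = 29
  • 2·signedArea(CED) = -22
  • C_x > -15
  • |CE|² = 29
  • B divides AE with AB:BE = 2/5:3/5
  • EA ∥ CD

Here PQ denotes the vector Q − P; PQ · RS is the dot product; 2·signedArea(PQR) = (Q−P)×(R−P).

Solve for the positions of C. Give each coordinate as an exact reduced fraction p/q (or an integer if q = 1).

C = (-14, -6)

1. C_x = -14  [EA ∥ CD ∩ AD ∥ EC]
2. C_y = -6  [EA ∥ CD ∩ AD ∥ EC]
   → C = (-14, -6)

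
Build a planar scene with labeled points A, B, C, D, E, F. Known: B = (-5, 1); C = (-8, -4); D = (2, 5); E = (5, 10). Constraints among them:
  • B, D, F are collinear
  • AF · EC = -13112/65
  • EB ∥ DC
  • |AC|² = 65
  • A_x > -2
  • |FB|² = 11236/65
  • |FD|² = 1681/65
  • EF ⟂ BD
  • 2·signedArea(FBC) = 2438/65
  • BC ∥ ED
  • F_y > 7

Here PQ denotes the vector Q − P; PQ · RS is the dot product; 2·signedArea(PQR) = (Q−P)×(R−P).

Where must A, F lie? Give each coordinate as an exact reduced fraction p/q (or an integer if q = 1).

A = (-1, 0)
F = (417/65, 489/65)

1. F_x = 417/65  [B, D, F are collinear ∩ EF ⟂ BD]
2. F_y = 489/65  [B, D, F are collinear ∩ EF ⟂ BD]
   → F = (417/65, 489/65)
3. A_x = -1  [line 13·x + 14·y + 13 = 0 ∩ |AC|² = 65]
4. A_y = 0  [line 13·x + 14·y + 13 = 0 ∩ |AC|² = 65]
   → A = (-1, 0)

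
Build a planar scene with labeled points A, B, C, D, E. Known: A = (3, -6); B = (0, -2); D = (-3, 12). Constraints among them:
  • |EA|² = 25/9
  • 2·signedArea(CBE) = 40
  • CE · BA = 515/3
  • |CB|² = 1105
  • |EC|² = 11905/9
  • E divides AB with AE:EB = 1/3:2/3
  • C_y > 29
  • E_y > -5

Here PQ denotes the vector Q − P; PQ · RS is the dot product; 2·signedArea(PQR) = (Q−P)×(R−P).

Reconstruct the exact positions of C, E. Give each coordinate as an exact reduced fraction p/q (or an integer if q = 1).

C = (-9, 30)
E = (2, -14/3)

1. E_x = 2  [E divides AB with AE:EB = 1/3:2/3]
2. E_y = -14/3  [E divides AB with AE:EB = 1/3:2/3]
   → E = (2, -14/3)
3. C_x = -9  [2·signedArea(CBE) = 40 ∩ CE · BA = 515/3]
4. C_y = 30  [2·signedArea(CBE) = 40 ∩ CE · BA = 515/3]
   → C = (-9, 30)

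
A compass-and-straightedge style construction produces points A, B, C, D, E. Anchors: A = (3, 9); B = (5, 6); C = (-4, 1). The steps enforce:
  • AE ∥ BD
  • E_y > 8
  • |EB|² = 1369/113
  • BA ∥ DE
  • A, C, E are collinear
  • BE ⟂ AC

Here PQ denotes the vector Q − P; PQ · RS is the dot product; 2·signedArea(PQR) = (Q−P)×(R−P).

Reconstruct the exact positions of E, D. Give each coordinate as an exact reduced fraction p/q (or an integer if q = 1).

1. E_x = 269/113  [A, C, E are collinear ∩ BE ⟂ AC]
2. E_y = 937/113  [A, C, E are collinear ∩ BE ⟂ AC]
   → E = (269/113, 937/113)
3. D_x = 495/113  [BA ∥ DE ∩ AE ∥ BD]
4. D_y = 598/113  [BA ∥ DE ∩ AE ∥ BD]
   → D = (495/113, 598/113)

D = (495/113, 598/113)
E = (269/113, 937/113)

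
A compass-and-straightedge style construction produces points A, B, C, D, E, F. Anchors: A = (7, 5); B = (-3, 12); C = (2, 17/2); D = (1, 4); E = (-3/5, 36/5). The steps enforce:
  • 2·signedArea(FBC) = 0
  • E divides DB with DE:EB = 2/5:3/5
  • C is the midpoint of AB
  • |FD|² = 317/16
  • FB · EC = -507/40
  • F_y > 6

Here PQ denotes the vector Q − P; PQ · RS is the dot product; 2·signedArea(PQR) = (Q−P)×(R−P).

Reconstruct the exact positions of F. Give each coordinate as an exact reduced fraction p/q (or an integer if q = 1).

1. F_x = 9/2  [2·signedArea(FBC) = 0 ∩ FB · EC = -507/40]
2. F_y = 27/4  [2·signedArea(FBC) = 0 ∩ FB · EC = -507/40]
   → F = (9/2, 27/4)

F = (9/2, 27/4)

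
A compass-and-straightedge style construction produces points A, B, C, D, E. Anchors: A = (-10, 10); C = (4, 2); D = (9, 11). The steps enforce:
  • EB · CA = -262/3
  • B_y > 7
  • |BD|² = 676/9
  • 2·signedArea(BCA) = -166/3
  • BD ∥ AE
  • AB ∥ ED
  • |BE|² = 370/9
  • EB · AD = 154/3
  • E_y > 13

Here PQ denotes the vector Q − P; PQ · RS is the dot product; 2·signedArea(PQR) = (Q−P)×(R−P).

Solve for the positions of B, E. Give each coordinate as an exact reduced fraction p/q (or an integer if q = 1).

B = (1, 23/3)
E = (-2, 40/3)

1. B_x = 1  [line -8·x + -14·y + 346/3 = 0 ∩ |BD|² = 676/9]
2. B_y = 23/3  [line -8·x + -14·y + 346/3 = 0 ∩ |BD|² = 676/9]
   → B = (1, 23/3)
3. E_x = -2  [AB ∥ ED ∩ BD ∥ AE]
4. E_y = 40/3  [AB ∥ ED ∩ BD ∥ AE]
   → E = (-2, 40/3)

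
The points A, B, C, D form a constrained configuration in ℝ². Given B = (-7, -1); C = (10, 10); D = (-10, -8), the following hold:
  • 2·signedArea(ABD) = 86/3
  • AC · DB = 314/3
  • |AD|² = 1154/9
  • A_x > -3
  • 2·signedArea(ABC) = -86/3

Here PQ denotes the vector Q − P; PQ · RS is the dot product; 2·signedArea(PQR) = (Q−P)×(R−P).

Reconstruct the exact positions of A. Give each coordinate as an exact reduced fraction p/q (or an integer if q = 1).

A = (-7/3, 1/3)

1. A_x = -7/3  [2·signedArea(ABC) = -86/3 ∩ AC · DB = 314/3]
2. A_y = 1/3  [2·signedArea(ABC) = -86/3 ∩ AC · DB = 314/3]
   → A = (-7/3, 1/3)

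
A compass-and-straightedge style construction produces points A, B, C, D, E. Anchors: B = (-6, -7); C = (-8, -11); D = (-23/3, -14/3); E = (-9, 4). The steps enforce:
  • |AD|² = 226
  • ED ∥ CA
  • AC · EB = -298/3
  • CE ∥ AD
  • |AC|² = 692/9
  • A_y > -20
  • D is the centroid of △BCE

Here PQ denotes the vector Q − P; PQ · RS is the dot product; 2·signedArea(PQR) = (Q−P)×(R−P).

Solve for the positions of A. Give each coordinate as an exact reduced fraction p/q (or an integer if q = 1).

1. A_x = -20/3  [CE ∥ AD ∩ ED ∥ CA]
2. A_y = -59/3  [CE ∥ AD ∩ ED ∥ CA]
   → A = (-20/3, -59/3)

A = (-20/3, -59/3)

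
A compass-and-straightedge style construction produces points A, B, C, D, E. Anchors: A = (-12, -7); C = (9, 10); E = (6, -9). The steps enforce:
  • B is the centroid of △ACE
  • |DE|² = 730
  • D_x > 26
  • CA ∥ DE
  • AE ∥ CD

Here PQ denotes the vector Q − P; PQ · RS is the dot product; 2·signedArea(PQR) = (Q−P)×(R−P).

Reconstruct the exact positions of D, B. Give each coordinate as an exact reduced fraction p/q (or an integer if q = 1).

B = (1, -2)
D = (27, 8)

1. D_x = 27  [CA ∥ DE ∩ AE ∥ CD]
2. D_y = 8  [CA ∥ DE ∩ AE ∥ CD]
   → D = (27, 8)
3. B_x = 1  [B is the centroid of △ACE]
4. B_y = -2  [B is the centroid of △ACE]
   → B = (1, -2)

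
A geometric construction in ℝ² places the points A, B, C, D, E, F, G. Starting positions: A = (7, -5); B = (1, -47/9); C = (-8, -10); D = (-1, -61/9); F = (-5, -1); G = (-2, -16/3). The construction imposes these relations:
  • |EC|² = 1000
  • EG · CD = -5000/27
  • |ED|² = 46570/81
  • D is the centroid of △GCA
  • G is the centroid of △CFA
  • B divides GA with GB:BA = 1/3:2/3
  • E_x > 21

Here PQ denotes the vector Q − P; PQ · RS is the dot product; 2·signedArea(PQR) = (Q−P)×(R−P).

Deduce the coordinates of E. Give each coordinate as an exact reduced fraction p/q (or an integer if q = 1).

1. E_x = 22  [line -7·x + -29/9·y + 154 = 0 ∩ |ED|² = 46570/81]
2. E_y = 0  [line -7·x + -29/9·y + 154 = 0 ∩ |ED|² = 46570/81]
   → E = (22, 0)

E = (22, 0)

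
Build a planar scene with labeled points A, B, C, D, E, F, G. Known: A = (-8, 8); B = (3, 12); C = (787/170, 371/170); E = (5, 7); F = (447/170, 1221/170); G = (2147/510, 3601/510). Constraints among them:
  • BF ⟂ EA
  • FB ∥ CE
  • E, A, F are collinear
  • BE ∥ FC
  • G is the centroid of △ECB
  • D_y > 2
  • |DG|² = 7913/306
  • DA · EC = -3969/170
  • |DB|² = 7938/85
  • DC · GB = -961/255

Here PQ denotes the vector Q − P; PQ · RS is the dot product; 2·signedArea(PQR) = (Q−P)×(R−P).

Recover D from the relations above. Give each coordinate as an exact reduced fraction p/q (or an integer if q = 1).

D = (192/85, 201/85)

1. D_x = 192/85  [DC · GB = -961/255 ∩ DA · EC = -3969/170]
2. D_y = 201/85  [DC · GB = -961/255 ∩ DA · EC = -3969/170]
   → D = (192/85, 201/85)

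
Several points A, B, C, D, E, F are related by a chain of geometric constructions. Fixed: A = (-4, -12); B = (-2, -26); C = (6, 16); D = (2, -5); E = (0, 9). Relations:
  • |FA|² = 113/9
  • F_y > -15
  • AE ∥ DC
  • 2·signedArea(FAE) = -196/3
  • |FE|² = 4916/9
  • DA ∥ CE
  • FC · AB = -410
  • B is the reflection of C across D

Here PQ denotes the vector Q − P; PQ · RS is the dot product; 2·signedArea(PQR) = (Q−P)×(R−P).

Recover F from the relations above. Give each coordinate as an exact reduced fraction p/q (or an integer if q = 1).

F = (-4/3, -43/3)

1. F_x = -4/3  [2·signedArea(FAE) = -196/3 ∩ FC · AB = -410]
2. F_y = -43/3  [2·signedArea(FAE) = -196/3 ∩ FC · AB = -410]
   → F = (-4/3, -43/3)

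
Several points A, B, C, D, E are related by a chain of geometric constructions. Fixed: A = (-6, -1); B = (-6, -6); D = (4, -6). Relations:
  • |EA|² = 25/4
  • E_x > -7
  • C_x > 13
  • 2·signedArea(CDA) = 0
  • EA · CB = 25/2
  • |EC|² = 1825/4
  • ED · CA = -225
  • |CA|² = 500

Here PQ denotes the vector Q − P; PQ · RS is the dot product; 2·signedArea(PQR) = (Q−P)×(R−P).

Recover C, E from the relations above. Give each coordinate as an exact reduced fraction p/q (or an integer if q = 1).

1. C_x = 14  [line -5·x + -10·y + -40 = 0 ∩ |CA|² = 500]
2. C_y = -11  [line -5·x + -10·y + -40 = 0 ∩ |CA|² = 500]
   → C = (14, -11)
3. E_x = -6  [ED · CA = -225 ∩ EA · CB = 25/2]
4. E_y = -7/2  [ED · CA = -225 ∩ EA · CB = 25/2]
   → E = (-6, -7/2)

C = (14, -11)
E = (-6, -7/2)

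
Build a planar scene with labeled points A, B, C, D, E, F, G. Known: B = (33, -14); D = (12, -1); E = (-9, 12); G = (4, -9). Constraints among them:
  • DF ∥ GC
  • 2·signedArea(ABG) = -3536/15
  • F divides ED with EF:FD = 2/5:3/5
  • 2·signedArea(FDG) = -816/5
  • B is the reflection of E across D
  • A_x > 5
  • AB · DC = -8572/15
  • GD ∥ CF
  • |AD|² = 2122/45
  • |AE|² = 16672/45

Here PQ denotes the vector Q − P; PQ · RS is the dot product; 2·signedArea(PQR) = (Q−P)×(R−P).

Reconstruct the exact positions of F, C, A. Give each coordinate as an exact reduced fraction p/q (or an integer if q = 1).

1. F_x = -3/5  [F divides ED with EF:FD = 2/5:3/5]
2. F_y = 34/5  [F divides ED with EF:FD = 2/5:3/5]
   → F = (-3/5, 34/5)
3. C_x = -43/5  [GD ∥ CF ∩ DF ∥ GC]
4. C_y = -6/5  [GD ∥ CF ∩ DF ∥ GC]
   → C = (-43/5, -6/5)
5. A_x = 77/15  [AB · DC = -8572/15 ∩ 2·signedArea(ABG) = -3536/15]
6. A_y = -16/15  [AB · DC = -8572/15 ∩ 2·signedArea(ABG) = -3536/15]
   → A = (77/15, -16/15)

A = (77/15, -16/15)
C = (-43/5, -6/5)
F = (-3/5, 34/5)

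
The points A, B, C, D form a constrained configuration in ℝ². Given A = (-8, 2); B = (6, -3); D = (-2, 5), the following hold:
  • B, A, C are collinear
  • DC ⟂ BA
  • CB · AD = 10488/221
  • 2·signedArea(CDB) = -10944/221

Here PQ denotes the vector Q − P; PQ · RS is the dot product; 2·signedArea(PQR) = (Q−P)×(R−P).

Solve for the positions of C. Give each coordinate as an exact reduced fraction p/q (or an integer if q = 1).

1. C_x = -802/221  [B, A, C are collinear ∩ DC ⟂ BA]
2. C_y = 97/221  [B, A, C are collinear ∩ DC ⟂ BA]
   → C = (-802/221, 97/221)

C = (-802/221, 97/221)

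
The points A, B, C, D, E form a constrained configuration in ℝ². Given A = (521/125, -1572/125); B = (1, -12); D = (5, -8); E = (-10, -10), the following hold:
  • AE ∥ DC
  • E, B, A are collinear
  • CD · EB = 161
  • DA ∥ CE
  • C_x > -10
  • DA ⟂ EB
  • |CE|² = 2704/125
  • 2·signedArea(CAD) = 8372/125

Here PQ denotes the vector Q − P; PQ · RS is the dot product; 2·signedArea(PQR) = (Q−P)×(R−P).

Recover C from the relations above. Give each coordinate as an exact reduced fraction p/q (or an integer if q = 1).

C = (-1146/125, -678/125)

1. C_x = -1146/125  [DA ∥ CE ∩ AE ∥ DC]
2. C_y = -678/125  [DA ∥ CE ∩ AE ∥ DC]
   → C = (-1146/125, -678/125)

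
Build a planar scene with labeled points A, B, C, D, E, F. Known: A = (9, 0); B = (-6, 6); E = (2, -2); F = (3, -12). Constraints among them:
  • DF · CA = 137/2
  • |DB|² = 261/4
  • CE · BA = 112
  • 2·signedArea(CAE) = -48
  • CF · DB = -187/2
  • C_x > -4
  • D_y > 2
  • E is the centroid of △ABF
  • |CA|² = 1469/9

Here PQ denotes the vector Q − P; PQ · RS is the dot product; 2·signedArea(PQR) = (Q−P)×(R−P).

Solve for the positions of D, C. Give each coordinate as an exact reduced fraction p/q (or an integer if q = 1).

1. C_x = -10/3  [CE · BA = 112 ∩ 2·signedArea(CAE) = -48]
2. C_y = 10/3  [CE · BA = 112 ∩ 2·signedArea(CAE) = -48]
   → C = (-10/3, 10/3)
3. D_x = 3/2  [DF · CA = 137/2 ∩ CF · DB = -187/2]
4. D_y = 3  [DF · CA = 137/2 ∩ CF · DB = -187/2]
   → D = (3/2, 3)

C = (-10/3, 10/3)
D = (3/2, 3)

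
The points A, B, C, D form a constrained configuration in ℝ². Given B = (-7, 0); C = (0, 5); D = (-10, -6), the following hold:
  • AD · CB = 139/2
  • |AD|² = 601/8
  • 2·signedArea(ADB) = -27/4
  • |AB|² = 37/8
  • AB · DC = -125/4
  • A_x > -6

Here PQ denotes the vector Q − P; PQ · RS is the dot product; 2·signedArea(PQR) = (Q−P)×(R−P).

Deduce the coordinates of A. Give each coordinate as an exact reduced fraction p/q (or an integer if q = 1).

A = (-21/4, 5/4)

1. A_x = -21/4  [2·signedArea(ADB) = -27/4 ∩ AD · CB = 139/2]
2. A_y = 5/4  [2·signedArea(ADB) = -27/4 ∩ AD · CB = 139/2]
   → A = (-21/4, 5/4)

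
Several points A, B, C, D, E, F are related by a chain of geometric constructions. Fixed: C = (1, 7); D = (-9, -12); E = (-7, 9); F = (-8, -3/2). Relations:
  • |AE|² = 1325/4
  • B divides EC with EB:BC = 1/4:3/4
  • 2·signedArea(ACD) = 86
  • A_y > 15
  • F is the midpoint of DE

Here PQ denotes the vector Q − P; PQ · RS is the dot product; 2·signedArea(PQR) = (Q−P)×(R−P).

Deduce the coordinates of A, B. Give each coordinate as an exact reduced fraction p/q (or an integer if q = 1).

A = (10, 31/2)
B = (-5, 17/2)

1. A_x = 10  [line 19·x + -10·y + -35 = 0 ∩ |AE|² = 1325/4]
2. A_y = 31/2  [line 19·x + -10·y + -35 = 0 ∩ |AE|² = 1325/4]
   → A = (10, 31/2)
3. B_x = -5  [B divides EC with EB:BC = 1/4:3/4]
4. B_y = 17/2  [B divides EC with EB:BC = 1/4:3/4]
   → B = (-5, 17/2)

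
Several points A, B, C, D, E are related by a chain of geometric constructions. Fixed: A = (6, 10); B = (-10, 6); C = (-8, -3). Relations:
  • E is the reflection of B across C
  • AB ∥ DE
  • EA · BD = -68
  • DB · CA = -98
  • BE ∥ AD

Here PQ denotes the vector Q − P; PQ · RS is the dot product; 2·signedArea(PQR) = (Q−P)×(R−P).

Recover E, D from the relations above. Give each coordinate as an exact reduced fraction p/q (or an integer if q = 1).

D = (10, -8)
E = (-6, -12)

1. E_x = -6  [E is the reflection of B across C]
2. E_y = -12  [E is the reflection of B across C]
   → E = (-6, -12)
3. D_x = 10  [AB ∥ DE ∩ BE ∥ AD]
4. D_y = -8  [AB ∥ DE ∩ BE ∥ AD]
   → D = (10, -8)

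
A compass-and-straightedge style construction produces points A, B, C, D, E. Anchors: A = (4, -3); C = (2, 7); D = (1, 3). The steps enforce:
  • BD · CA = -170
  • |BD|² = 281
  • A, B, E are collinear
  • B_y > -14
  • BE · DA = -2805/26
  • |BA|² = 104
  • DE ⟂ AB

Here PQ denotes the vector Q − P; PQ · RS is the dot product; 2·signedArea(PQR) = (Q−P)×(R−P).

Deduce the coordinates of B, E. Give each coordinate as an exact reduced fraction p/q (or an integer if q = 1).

1. B_x = 6  [line -2·x + 10·y + 142 = 0 ∩ |BA|² = 104]
2. B_y = -13  [line -2·x + 10·y + 142 = 0 ∩ |BA|² = 104]
   → B = (6, -13)
3. E_x = 71/26  [BE · DA = -2805/26 ∩ A, B, E are collinear]
4. E_y = 87/26  [BE · DA = -2805/26 ∩ A, B, E are collinear]
   → E = (71/26, 87/26)

B = (6, -13)
E = (71/26, 87/26)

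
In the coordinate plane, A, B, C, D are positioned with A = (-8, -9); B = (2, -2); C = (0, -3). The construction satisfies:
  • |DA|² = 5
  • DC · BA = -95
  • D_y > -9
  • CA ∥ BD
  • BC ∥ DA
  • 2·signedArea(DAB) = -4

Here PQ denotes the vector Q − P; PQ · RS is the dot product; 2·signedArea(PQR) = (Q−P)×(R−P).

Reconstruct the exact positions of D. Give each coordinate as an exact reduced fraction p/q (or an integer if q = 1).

D = (-6, -8)

1. D_x = -6  [BC ∥ DA ∩ CA ∥ BD]
2. D_y = -8  [BC ∥ DA ∩ CA ∥ BD]
   → D = (-6, -8)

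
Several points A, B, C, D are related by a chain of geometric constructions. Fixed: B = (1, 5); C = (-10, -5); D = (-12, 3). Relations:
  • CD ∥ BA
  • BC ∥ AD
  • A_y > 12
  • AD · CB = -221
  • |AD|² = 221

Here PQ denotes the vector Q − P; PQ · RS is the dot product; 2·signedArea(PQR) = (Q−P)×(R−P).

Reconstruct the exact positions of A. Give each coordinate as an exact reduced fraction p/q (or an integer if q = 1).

A = (-1, 13)

1. A_x = -1  [BC ∥ AD ∩ CD ∥ BA]
2. A_y = 13  [BC ∥ AD ∩ CD ∥ BA]
   → A = (-1, 13)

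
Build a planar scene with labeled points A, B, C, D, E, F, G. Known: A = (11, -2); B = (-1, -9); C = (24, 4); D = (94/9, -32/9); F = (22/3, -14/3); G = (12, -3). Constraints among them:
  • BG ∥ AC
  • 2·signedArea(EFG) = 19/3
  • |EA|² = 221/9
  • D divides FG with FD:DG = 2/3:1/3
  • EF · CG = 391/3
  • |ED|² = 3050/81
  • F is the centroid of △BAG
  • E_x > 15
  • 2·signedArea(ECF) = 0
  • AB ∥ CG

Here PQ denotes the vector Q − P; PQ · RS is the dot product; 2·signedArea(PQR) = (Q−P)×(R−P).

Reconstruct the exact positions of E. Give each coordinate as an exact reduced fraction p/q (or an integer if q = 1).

1. E_x = 47/3  [2·signedArea(ECF) = 0 ∩ 2·signedArea(EFG) = 19/3]
2. E_y = -1/3  [2·signedArea(ECF) = 0 ∩ 2·signedArea(EFG) = 19/3]
   → E = (47/3, -1/3)

E = (47/3, -1/3)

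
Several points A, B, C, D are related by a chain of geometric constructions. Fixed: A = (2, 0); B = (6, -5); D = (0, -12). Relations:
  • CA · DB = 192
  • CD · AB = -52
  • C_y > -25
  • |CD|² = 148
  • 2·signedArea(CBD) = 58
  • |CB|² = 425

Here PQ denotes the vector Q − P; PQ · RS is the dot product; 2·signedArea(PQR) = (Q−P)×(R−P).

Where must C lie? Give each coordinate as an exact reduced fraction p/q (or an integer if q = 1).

1. C_x = -2  [CA · DB = 192 ∩ 2·signedArea(CBD) = 58]
2. C_y = -24  [CA · DB = 192 ∩ 2·signedArea(CBD) = 58]
   → C = (-2, -24)

C = (-2, -24)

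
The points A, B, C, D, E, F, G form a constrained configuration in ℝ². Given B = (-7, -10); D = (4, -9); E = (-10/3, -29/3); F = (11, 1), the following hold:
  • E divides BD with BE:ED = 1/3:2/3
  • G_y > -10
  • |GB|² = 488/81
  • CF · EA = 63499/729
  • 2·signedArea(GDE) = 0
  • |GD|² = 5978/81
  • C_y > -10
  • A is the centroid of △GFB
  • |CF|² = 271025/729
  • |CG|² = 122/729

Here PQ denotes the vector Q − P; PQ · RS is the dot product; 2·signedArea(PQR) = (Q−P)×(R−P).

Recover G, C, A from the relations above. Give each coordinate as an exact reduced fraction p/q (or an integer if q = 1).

A = (-5/27, -169/27)
C = (-134/27, -265/27)
G = (-41/9, -88/9)

1. G_x = -41/9  [line 2/3·x + -22/3·y + -206/3 = 0 ∩ |GB|² = 488/81]
2. G_y = -88/9  [line 2/3·x + -22/3·y + -206/3 = 0 ∩ |GB|² = 488/81]
   → G = (-41/9, -88/9)
3. A_x = -5/27  [A is the centroid of △GFB]
4. A_y = -169/27  [A is the centroid of △GFB]
   → A = (-5/27, -169/27)
5. C_x = -134/27  [line -85/27·x + -92/27·y + -35770/729 = 0 ∩ |CG|² = 122/729]
6. C_y = -265/27  [line -85/27·x + -92/27·y + -35770/729 = 0 ∩ |CG|² = 122/729]
   → C = (-134/27, -265/27)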